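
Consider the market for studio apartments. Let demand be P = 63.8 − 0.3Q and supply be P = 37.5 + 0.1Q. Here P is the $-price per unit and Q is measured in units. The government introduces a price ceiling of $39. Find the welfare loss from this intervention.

Competitive equilibrium: 63.8 − 0.3Q = 37.5 + 0.1Q → Q* = 65.75, P* = 44.075.
At the ceiling P = 39, quantity supplied = (39 − 37.5)/0.1 = 15.
Willingness to pay at Q' = 15: 63.8 − 0.3·15 = 59.3.
ΔQ = 65.75 − 15 = 50.75; wedge = 59.3 − 39 = 20.3.
DWL = ½ × 50.75 × 20.3 = $515.11.

$515.11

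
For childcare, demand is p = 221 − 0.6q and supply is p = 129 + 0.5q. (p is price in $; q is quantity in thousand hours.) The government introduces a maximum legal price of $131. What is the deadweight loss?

$3488.07 thousand

Competitive equilibrium: 221 − 0.6q = 129 + 0.5q → q* = 83.6364, p* = 170.8182.
At the ceiling p = 131, quantity supplied = (131 − 129)/0.5 = 4.
Willingness to pay at q' = 4: 221 − 0.6·4 = 218.6.
Δq = 83.6364 − 4 = 79.6364; wedge = 218.6 − 131 = 87.6.
DWL = ½ × 79.6364 × 87.6 = $3488.07 thousand.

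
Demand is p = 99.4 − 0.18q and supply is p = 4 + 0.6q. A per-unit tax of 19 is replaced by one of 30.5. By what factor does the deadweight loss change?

Competitive equilibrium: 99.4 − 0.18q = 4 + 0.6q → q* = 122.3077, p* = 77.3846.
For a per-unit tax t: Δq = t/0.78, so DWL = ½·t·(t/0.78) = t²/1.56.
At t = 19: DWL = 231.410. At t = 30.5: DWL = 596.314.
Ratio = (30.5/19)² = 2.577.

2.577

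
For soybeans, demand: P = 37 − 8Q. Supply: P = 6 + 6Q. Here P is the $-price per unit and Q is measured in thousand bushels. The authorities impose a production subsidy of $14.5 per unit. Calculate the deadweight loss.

$7.51 thousand

Competitive equilibrium: 37 − 8Q = 6 + 6Q → Q* = 2.2143, P* = 19.2857.
The subsidy lowers effective supply by 14.5: P = 6Q − 8.5.
New quantity: 37 − 8Q = 6Q − 8.5 → Q' = 3.25.
Overproduction ΔQ = 3.25 − 2.2143 = 1.0357; wedge = subsidy = 14.5.
DWL = ½ × 1.0357 × 14.5 = $7.51 thousand.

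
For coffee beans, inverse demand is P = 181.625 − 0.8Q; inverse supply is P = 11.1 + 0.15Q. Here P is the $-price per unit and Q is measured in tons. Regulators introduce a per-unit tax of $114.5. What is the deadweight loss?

$6900.13

Competitive equilibrium: 181.625 − 0.8Q = 11.1 + 0.15Q → Q* = 179.5, P* = 38.025.
With the tax, the buyer price exceeds the seller price by 114.5: (181.625 − 0.8Q) − (11.1 + 0.15Q) = 114.5 → Q' = 58.9737.
ΔQ = 179.5 − 58.9737 = 120.5263; the wedge equals the tax, 114.5.
The triangle = ½ × 120.5263 × 114.5 = $6900.13.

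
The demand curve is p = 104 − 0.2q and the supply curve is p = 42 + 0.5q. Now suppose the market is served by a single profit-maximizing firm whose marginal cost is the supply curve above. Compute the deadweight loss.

Competitive equilibrium: 104 − 0.2q = 42 + 0.5q → q* = 88.5714, p* = 86.2857.
Marginal revenue: MR = 104 − 0.4q. Set MR = MC: 104 − 0.4q = 42 + 0.5q → q_m = 68.8889.
Price p_m = 104 − 0.2·68.8889 = 90.2222; MC(q_m) = 42 + 0.5·68.8889 = 76.4445.
Competitive q* = 88.5714, so Δq = 19.6825; wedge = 90.2222 − 76.4445 = 13.7777.
Welfare loss = ½ × 19.6825 × 13.7777 = 135.59.

135.59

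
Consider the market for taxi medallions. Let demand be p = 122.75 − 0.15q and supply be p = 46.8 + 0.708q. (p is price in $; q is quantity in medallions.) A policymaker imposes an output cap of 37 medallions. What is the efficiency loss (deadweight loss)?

$1138.69

Competitive equilibrium: 122.75 − 0.15q = 46.8 + 0.708q → q* = 88.5198, p* = 109.472.
At q = 37: demand price = 122.75 − 0.15·37 = 117.2; supply price = 46.8 + 0.708·37 = 72.996.
Δq = 88.5198 − 37 = 51.5198; wedge = 117.2 − 72.996 = 44.204.
The triangle = ½ × 51.5198 × 44.204 = $1138.69.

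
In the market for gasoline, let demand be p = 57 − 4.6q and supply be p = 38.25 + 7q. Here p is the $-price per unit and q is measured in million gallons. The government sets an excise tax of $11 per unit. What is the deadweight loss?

$5.22 million

Competitive equilibrium: 57 − 4.6q = 38.25 + 7q → q* = 1.6164, p* = 49.5647.
With the tax, the buyer price exceeds the seller price by 11: (57 − 4.6q) − (38.25 + 7q) = 11 → q' = 0.6681.
Δq = 1.6164 − 0.6681 = 0.9483; the wedge equals the tax, 11.
DWL = ½ × 0.9483 × 11 = $5.22 million.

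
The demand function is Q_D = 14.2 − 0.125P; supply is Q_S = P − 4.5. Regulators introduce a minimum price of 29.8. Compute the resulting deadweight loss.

12.21

In inverse form: demand P = 113.6 − 8Q, supply P = 4.5 + Q.
Competitive equilibrium: 113.6 − 8Q = 4.5 + Q → Q* = 12.1222, P* = 16.6222.
At the floor P = 29.8, quantity demanded = (113.6 − 29.8)/8 = 10.475.
Sellers' marginal cost at Q' = 10.475: 4.5 + 1·10.475 = 14.975.
ΔQ = 12.1222 − 10.475 = 1.6472; wedge = 29.8 − 14.975 = 14.825.
The triangle = ½ × 1.6472 × 14.825 = 12.21.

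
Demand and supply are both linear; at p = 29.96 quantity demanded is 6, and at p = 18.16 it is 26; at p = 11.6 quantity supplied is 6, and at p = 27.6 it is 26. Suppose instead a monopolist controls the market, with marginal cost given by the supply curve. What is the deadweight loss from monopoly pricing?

Demand slope = (18.16 − 29.96)/(26 − 6) = −0.59, so p = 33.5 − 0.59q.
Supply slope = (27.6 − 11.6)/(26 − 6) = 0.8, so p = 6.8 + 0.8q.
Competitive equilibrium: 33.5 − 0.59q = 6.8 + 0.8q → q* = 19.2086, p* = 22.1669.
Marginal revenue: MR = 33.5 − 1.18q. Set MR = MC: 33.5 − 1.18q = 6.8 + 0.8q → q_m = 13.4848.
Price p_m = 33.5 − 0.59·13.4848 = 25.544; MC(q_m) = 6.8 + 0.8·13.4848 = 17.5878.
Competitive q* = 19.2086, so Δq = 5.7238; wedge = 25.544 − 17.5878 = 7.9562.
The triangle = ½ × 5.7238 × 7.9562 = 22.77.

22.77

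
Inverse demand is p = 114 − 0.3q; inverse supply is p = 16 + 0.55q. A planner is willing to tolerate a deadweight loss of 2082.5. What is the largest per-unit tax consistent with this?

59.5

Competitive equilibrium: 114 − 0.3q = 16 + 0.55q → q* = 115.2941, p* = 79.4118.
A tax t gives Δq = t/0.85 and wedge t, so DWL = t²/1.7.
t²/1.7 = 2082.5 → t² = 3540.25 → t = 59.5.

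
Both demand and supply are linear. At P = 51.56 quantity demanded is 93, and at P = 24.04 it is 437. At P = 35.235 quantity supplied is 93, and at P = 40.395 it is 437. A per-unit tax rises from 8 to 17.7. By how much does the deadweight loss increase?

1312.05

Demand slope = (24.04 − 51.56)/(437 − 93) = −0.08, so P = 59 − 0.08Q.
Supply slope = (40.395 − 35.235)/(437 − 93) = 0.015, so P = 33.84 + 0.015Q.
Competitive equilibrium: 59 − 0.08Q = 33.84 + 0.015Q → Q* = 264.8421, P* = 37.8126.
For a per-unit tax t: ΔQ = t/0.095, so DWL = ½·t·(t/0.095) = t²/0.19.
At t = 8: DWL = 336.842. At t = 17.7: DWL = 1648.895.
Increase = 1648.895 − 336.842 = 1312.05.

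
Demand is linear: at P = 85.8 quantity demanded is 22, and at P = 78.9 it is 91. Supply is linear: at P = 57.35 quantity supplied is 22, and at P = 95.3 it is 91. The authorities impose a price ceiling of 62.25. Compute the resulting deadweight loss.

394.95

Demand slope = (78.9 − 85.8)/(91 − 22) = −0.1, so P = 88 − 0.1Q.
Supply slope = (95.3 − 57.35)/(91 − 22) = 0.55, so P = 45.25 + 0.55Q.
Competitive equilibrium: 88 − 0.1Q = 45.25 + 0.55Q → Q* = 65.7692, P* = 81.4231.
At the ceiling P = 62.25, quantity supplied = (62.25 − 45.25)/0.55 = 30.9091.
Willingness to pay at Q' = 30.9091: 88 − 0.1·30.9091 = 84.9091.
ΔQ = 65.7692 − 30.9091 = 34.8601; wedge = 84.9091 − 62.25 = 22.6591.
DWL = ½ × 34.8601 × 22.6591 = 394.95.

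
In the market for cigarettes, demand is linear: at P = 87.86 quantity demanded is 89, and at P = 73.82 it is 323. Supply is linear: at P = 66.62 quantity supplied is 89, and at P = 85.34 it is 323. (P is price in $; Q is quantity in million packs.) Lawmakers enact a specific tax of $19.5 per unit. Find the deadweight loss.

$1358.04 million

Demand slope = (73.82 − 87.86)/(323 − 89) = −0.06, so P = 93.2 − 0.06Q.
Supply slope = (85.34 − 66.62)/(323 − 89) = 0.08, so P = 59.5 + 0.08Q.
Competitive equilibrium: 93.2 − 0.06Q = 59.5 + 0.08Q → Q* = 240.7143, P* = 78.7571.
With the tax, the buyer price exceeds the seller price by 19.5: (93.2 − 0.06Q) − (59.5 + 0.08Q) = 19.5 → Q' = 101.4286.
ΔQ = 240.7143 − 101.4286 = 139.2857; the wedge equals the tax, 19.5.
Welfare loss = ½ × 139.2857 × 19.5 = $1358.04 million.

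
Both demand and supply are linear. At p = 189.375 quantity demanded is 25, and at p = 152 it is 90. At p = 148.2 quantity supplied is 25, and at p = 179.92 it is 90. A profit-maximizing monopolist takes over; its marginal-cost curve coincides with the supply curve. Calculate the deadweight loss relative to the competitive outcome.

Demand slope = (152 − 189.375)/(90 − 25) = −0.575, so p = 203.75 − 0.575q.
Supply slope = (179.92 − 148.2)/(90 − 25) = 0.488, so p = 136 + 0.488q.
Competitive equilibrium: 203.75 − 0.575q = 136 + 0.488q → q* = 63.7347, p* = 167.1025.
Marginal revenue: MR = 203.75 − 1.15q. Set MR = MC: 203.75 − 1.15q = 136 + 0.488q → q_m = 41.3614.
Price p_m = 203.75 − 0.575·41.3614 = 179.9672; MC(q_m) = 136 + 0.488·41.3614 = 156.1844.
Competitive q* = 63.7347, so Δq = 22.3733; wedge = 179.9672 − 156.1844 = 23.7828.
Welfare loss = ½ × 22.3733 × 23.7828 = 266.05.

266.05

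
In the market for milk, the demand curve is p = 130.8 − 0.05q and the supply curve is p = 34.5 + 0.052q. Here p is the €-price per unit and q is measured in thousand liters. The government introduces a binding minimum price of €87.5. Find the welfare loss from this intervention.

€311.22 thousand

Competitive equilibrium: 130.8 − 0.05q = 34.5 + 0.052q → q* = 944.1176, p* = 83.5941.
At the floor p = 87.5, quantity demanded = (130.8 − 87.5)/0.05 = 866.
Sellers' marginal cost at q' = 866: 34.5 + 0.052·866 = 79.532.
Δq = 944.1176 − 866 = 78.1176; wedge = 87.5 − 79.532 = 7.968.
DWL = ½ × 78.1176 × 7.968 = €311.22 thousand.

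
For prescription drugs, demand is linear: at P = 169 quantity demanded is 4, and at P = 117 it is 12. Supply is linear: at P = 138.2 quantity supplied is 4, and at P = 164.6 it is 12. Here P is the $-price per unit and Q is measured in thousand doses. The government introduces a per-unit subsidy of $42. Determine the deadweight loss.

$90 thousand

Demand slope = (117 − 169)/(12 − 4) = −6.5, so P = 195 − 6.5Q.
Supply slope = (164.6 − 138.2)/(12 − 4) = 3.3, so P = 125 + 3.3Q.
Competitive equilibrium: 195 − 6.5Q = 125 + 3.3Q → Q* = 7.1429, P* = 148.5714.
The subsidy lowers effective supply by 42: P = 83 + 3.3Q.
New quantity: 195 − 6.5Q = 83 + 3.3Q → Q' = 11.4286.
Overproduction ΔQ = 11.4286 − 7.1429 = 4.2857; wedge = subsidy = 42.
The triangle = ½ × 4.2857 × 42 = $90 thousand.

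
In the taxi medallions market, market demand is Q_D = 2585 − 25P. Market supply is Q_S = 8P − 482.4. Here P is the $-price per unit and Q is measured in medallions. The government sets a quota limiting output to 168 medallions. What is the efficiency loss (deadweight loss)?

In inverse form: demand P = 103.4 − 0.04Q, supply P = 60.3 + 0.125Q.
Competitive equilibrium: 103.4 − 0.04Q = 60.3 + 0.125Q → Q* = 261.2121, P* = 92.9515.
At Q = 168: demand price = 103.4 − 0.04·168 = 96.68; supply price = 60.3 + 0.125·168 = 81.3.
ΔQ = 261.2121 − 168 = 93.2121; wedge = 96.68 − 81.3 = 15.38.
The triangle = ½ × 93.2121 × 15.38 = $716.80.

$716.80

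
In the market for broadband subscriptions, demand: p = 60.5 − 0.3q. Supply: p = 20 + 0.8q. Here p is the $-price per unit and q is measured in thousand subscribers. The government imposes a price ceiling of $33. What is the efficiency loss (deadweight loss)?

Competitive equilibrium: 60.5 − 0.3q = 20 + 0.8q → q* = 36.8182, p* = 49.4545.
At the ceiling p = 33, quantity supplied = (33 − 20)/0.8 = 16.25.
Willingness to pay at q' = 16.25: 60.5 − 0.3·16.25 = 55.625.
Δq = 36.8182 − 16.25 = 20.5682; wedge = 55.625 − 33 = 22.625.
Welfare loss = ½ × 20.5682 × 22.625 = $232.68 thousand.

$232.68 thousand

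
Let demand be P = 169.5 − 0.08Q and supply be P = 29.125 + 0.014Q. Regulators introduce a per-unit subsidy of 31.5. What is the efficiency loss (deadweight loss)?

Competitive equilibrium: 169.5 − 0.08Q = 29.125 + 0.014Q → Q* = 1493.35106, P* = 50.03191.
The subsidy lowers effective supply by 31.5: P = 0.014Q − 2.375.
New quantity: 169.5 − 0.08Q = 0.014Q − 2.375 → Q' = 1828.45745.
Overproduction ΔQ = 1828.45745 − 1493.35106 = 335.10639; wedge = subsidy = 31.5.
The triangle = ½ × 335.10639 × 31.5 = 5277.93.

5277.93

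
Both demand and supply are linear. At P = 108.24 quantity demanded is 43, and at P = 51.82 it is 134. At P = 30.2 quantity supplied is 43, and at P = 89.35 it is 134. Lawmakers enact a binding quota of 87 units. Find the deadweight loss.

Demand slope = (51.82 − 108.24)/(134 − 43) = −0.62, so P = 134.9 − 0.62Q.
Supply slope = (89.35 − 30.2)/(134 − 43) = 0.65, so P = 2.25 + 0.65Q.
Competitive equilibrium: 134.9 − 0.62Q = 2.25 + 0.65Q → Q* = 104.4488, P* = 70.1417.
At Q = 87: demand price = 134.9 − 0.62·87 = 80.96; supply price = 2.25 + 0.65·87 = 58.8.
ΔQ = 104.4488 − 87 = 17.4488; wedge = 80.96 − 58.8 = 22.16.
The triangle = ½ × 17.4488 × 22.16 = 193.33.

193.33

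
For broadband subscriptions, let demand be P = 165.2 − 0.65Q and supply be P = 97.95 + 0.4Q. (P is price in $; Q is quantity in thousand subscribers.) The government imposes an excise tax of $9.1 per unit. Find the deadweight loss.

$39.43 thousand

Competitive equilibrium: 165.2 − 0.65Q = 97.95 + 0.4Q → Q* = 64.0476, P* = 123.569.
With the tax, the buyer price exceeds the seller price by 9.1: (165.2 − 0.65Q) − (97.95 + 0.4Q) = 9.1 → Q' = 55.381.
ΔQ = 64.0476 − 55.381 = 8.6666; the wedge equals the tax, 9.1.
DWL = ½ × 8.6666 × 9.1 = $39.43 thousand.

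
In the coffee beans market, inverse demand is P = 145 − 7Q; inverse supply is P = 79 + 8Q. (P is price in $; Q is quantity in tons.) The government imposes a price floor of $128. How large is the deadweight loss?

$29.15

Competitive equilibrium: 145 − 7Q = 79 + 8Q → Q* = 4.4, P* = 114.2.
At the floor P = 128, quantity demanded = (145 − 128)/7 = 2.4286.
Sellers' marginal cost at Q' = 2.4286: 79 + 8·2.4286 = 98.4288.
ΔQ = 4.4 − 2.4286 = 1.9714; wedge = 128 − 98.4288 = 29.5712.
DWL = ½ × 1.9714 × 29.5712 = $29.15.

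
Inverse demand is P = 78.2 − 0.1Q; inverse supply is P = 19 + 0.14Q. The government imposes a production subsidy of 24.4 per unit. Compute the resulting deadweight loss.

Competitive equilibrium: 78.2 − 0.1Q = 19 + 0.14Q → Q* = 246.6667, P* = 53.5333.
The subsidy lowers effective supply by 24.4: P = 0.14Q − 5.4.
New quantity: 78.2 − 0.1Q = 0.14Q − 5.4 → Q' = 348.3333.
Overproduction ΔQ = 348.3333 − 246.6667 = 101.6666; wedge = subsidy = 24.4.
The triangle = ½ × 101.6666 × 24.4 = 1240.33.

1240.33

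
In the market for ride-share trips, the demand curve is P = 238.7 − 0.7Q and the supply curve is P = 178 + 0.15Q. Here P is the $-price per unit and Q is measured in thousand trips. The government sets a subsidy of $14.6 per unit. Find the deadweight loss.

$125.39 thousand

Competitive equilibrium: 238.7 − 0.7Q = 178 + 0.15Q → Q* = 71.4118, P* = 188.7118.
The subsidy lowers effective supply by 14.6: P = 163.4 + 0.15Q.
New quantity: 238.7 − 0.7Q = 163.4 + 0.15Q → Q' = 88.5882.
Overproduction ΔQ = 88.5882 − 71.4118 = 17.1764; wedge = subsidy = 14.6.
Deadweight loss = ½ × 17.1764 × 14.6 = $125.39 thousand.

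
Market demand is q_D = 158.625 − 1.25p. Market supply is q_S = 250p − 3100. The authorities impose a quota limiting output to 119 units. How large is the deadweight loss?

In inverse form: demand p = 126.9 − 0.8q, supply p = 12.4 + 0.004q.
Competitive equilibrium: 126.9 − 0.8q = 12.4 + 0.004q → q* = 142.4129, p* = 12.9697.
At q = 119: demand price = 126.9 − 0.8·119 = 31.7; supply price = 12.4 + 0.004·119 = 12.876.
Δq = 142.4129 − 119 = 23.4129; wedge = 31.7 − 12.876 = 18.824.
Deadweight loss = ½ × 23.4129 × 18.824 = 220.36.

220.36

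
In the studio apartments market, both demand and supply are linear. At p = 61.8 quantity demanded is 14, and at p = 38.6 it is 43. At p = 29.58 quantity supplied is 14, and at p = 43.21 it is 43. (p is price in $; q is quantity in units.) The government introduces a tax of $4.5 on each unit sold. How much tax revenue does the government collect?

Demand slope = (38.6 − 61.8)/(43 − 14) = −0.8, so p = 73 − 0.8q.
Supply slope = (43.21 − 29.58)/(43 − 14) = 0.47, so p = 23 + 0.47q.
Competitive equilibrium: 73 − 0.8q = 23 + 0.47q → q* = 39.3701, p* = 41.5039.
With the tax, the buyer price exceeds the seller price by 4.5: (73 − 0.8q) − (23 + 0.47q) = 4.5 → q' = 35.8268.
Tax revenue = 4.5 × 35.8268 = $161.22.

$161.22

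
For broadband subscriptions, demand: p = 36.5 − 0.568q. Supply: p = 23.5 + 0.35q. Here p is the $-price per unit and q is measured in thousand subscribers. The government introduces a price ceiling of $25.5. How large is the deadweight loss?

Competitive equilibrium: 36.5 − 0.568q = 23.5 + 0.35q → q* = 14.1612, p* = 28.4564.
At the ceiling p = 25.5, quantity supplied = (25.5 − 23.5)/0.35 = 5.7143.
Willingness to pay at q' = 5.7143: 36.5 − 0.568·5.7143 = 33.2543.
Δq = 14.1612 − 5.7143 = 8.4469; wedge = 33.2543 − 25.5 = 7.7543.
Deadweight loss = ½ × 8.4469 × 7.7543 = $32.75 thousand.

$32.75 thousand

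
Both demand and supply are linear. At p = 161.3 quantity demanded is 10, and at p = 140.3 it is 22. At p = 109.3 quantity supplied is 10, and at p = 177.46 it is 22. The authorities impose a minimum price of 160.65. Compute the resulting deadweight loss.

163.16

Demand slope = (140.3 − 161.3)/(22 − 10) = −1.75, so p = 178.8 − 1.75q.
Supply slope = (177.46 − 109.3)/(22 − 10) = 5.68, so p = 52.5 + 5.68q.
Competitive equilibrium: 178.8 − 1.75q = 52.5 + 5.68q → q* = 16.99865, p* = 149.05236.
At the floor p = 160.65, quantity demanded = (178.8 − 160.65)/1.75 = 10.37143.
Sellers' marginal cost at q' = 10.37143: 52.5 + 5.68·10.37143 = 111.40972.
Δq = 16.99865 − 10.37143 = 6.62722; wedge = 160.65 − 111.40972 = 49.24028.
Deadweight loss = ½ × 6.62722 × 49.24028 = 163.16.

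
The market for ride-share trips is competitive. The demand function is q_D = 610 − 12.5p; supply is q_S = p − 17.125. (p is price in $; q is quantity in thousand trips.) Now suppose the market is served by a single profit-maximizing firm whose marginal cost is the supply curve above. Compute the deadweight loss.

In inverse form: demand p = 48.8 − 0.08q, supply p = 17.125 + q.
Competitive equilibrium: 48.8 − 0.08q = 17.125 + q → q* = 29.3287, p* = 46.4537.
Marginal revenue: MR = 48.8 − 0.16q. Set MR = MC: 48.8 − 0.16q = 17.125 + q → q_m = 27.306.
Price p_m = 48.8 − 0.08·27.306 = 46.6155; MC(q_m) = 17.125 + 1·27.306 = 44.431.
Competitive q* = 29.3287, so Δq = 2.0227; wedge = 46.6155 − 44.431 = 2.1845.
The triangle = ½ × 2.0227 × 2.1845 = $2.21 thousand.

$2.21 thousand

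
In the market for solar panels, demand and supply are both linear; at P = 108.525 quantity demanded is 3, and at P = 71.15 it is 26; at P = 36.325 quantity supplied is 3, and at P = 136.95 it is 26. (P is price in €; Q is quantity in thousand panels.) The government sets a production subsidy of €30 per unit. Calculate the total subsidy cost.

€601 thousand

Demand slope = (71.15 − 108.525)/(26 − 3) = −1.625, so P = 113.4 − 1.625Q.
Supply slope = (136.95 − 36.325)/(26 − 3) = 4.375, so P = 23.2 + 4.375Q.
Competitive equilibrium: 113.4 − 1.625Q = 23.2 + 4.375Q → Q* = 15.0333, P* = 88.9708.
The subsidy lowers effective supply by 30: P = 4.375Q − 6.8.
New quantity: 113.4 − 1.625Q = 4.375Q − 6.8 → Q' = 20.0333.
Total subsidy cost = 30 × 20.0333 = €601 thousand.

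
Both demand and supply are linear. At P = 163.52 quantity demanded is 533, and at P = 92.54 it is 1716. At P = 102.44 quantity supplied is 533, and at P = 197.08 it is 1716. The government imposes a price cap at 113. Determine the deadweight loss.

6481.29

Demand slope = (92.54 − 163.52)/(1716 − 533) = −0.06, so P = 195.5 − 0.06Q.
Supply slope = (197.08 − 102.44)/(1716 − 533) = 0.08, so P = 59.8 + 0.08Q.
Competitive equilibrium: 195.5 − 0.06Q = 59.8 + 0.08Q → Q* = 969.2857, P* = 137.3429.
At the ceiling P = 113, quantity supplied = (113 − 59.8)/0.08 = 665.
Willingness to pay at Q' = 665: 195.5 − 0.06·665 = 155.6.
ΔQ = 969.2857 − 665 = 304.2857; wedge = 155.6 − 113 = 42.6.
Deadweight loss = ½ × 304.2857 × 42.6 = 6481.29.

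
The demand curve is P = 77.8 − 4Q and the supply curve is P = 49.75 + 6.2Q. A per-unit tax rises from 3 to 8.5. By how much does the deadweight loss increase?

3.10

Competitive equilibrium: 77.8 − 4Q = 49.75 + 6.2Q → Q* = 2.75, P* = 66.8.
For a per-unit tax t: ΔQ = t/10.2, so DWL = ½·t·(t/10.2) = t²/20.4.
At t = 3: DWL = 0.441. At t = 8.5: DWL = 3.542.
Increase = 3.542 − 0.441 = 3.10.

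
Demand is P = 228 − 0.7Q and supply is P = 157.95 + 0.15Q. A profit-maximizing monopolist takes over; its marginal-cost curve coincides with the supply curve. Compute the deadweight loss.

Competitive equilibrium: 228 − 0.7Q = 157.95 + 0.15Q → Q* = 82.4118, P* = 170.3118.
Marginal revenue: MR = 228 − 1.4Q. Set MR = MC: 228 − 1.4Q = 157.95 + 0.15Q → Q_m = 45.1935.
Price P_m = 228 − 0.7·45.1935 = 196.3646; MC(Q_m) = 157.95 + 0.15·45.1935 = 164.729.
Competitive Q* = 82.4118, so ΔQ = 37.2183; wedge = 196.3646 − 164.729 = 31.6356.
Welfare loss = ½ × 37.2183 × 31.6356 = 588.71.

588.71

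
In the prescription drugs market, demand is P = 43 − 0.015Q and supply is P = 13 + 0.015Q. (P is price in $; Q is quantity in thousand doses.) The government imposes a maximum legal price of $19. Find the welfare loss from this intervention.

Competitive equilibrium: 43 − 0.015Q = 13 + 0.015Q → Q* = 1000, P* = 28.
At the ceiling P = 19, quantity supplied = (19 − 13)/0.015 = 400.
Willingness to pay at Q' = 400: 43 − 0.015·400 = 37.
ΔQ = 1000 − 400 = 600; wedge = 37 − 19 = 18.
Deadweight loss = ½ × 600 × 18 = $5400 thousand.

$5400 thousand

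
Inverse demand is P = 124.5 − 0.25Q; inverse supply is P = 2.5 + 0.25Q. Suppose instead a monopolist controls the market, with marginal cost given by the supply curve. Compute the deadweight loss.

Competitive equilibrium: 124.5 − 0.25Q = 2.5 + 0.25Q → Q* = 244, P* = 63.5.
Marginal revenue: MR = 124.5 − 0.5Q. Set MR = MC: 124.5 − 0.5Q = 2.5 + 0.25Q → Q_m = 162.66667.
Price P_m = 124.5 − 0.25·162.66667 = 83.83333; MC(Q_m) = 2.5 + 0.25·162.66667 = 43.16667.
Competitive Q* = 244, so ΔQ = 81.33333; wedge = 83.83333 − 43.16667 = 40.66666.
The triangle = ½ × 81.33333 × 40.66666 = 1653.78.

1653.78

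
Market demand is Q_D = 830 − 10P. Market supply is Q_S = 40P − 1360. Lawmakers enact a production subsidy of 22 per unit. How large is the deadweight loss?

1936

In inverse form: demand P = 83 − 0.1Q, supply P = 34 + 0.025Q.
Competitive equilibrium: 83 − 0.1Q = 34 + 0.025Q → Q* = 392, P* = 43.8.
The subsidy lowers effective supply by 22: P = 12 + 0.025Q.
New quantity: 83 − 0.1Q = 12 + 0.025Q → Q' = 568.
Overproduction ΔQ = 568 − 392 = 176; wedge = subsidy = 22.
Deadweight loss = ½ × 176 × 22 = 1936.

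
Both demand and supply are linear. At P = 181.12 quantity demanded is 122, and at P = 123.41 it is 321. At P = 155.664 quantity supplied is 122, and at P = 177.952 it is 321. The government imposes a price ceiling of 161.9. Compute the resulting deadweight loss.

Demand slope = (123.41 − 181.12)/(321 − 122) = −0.29, so P = 216.5 − 0.29Q.
Supply slope = (177.952 − 155.664)/(321 − 122) = 0.112, so P = 142 + 0.112Q.
Competitive equilibrium: 216.5 − 0.29Q = 142 + 0.112Q → Q* = 185.3234, P* = 162.7562.
At the ceiling P = 161.9, quantity supplied = (161.9 − 142)/0.112 = 177.6786.
Willingness to pay at Q' = 177.6786: 216.5 − 0.29·177.6786 = 164.9732.
ΔQ = 185.3234 − 177.6786 = 7.6448; wedge = 164.9732 − 161.9 = 3.0732.
The triangle = ½ × 7.6448 × 3.0732 = 11.75.

11.75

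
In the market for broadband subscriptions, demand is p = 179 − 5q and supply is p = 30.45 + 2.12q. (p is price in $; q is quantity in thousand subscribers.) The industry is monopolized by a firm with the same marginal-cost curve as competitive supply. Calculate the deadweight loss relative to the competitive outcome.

$263.74 thousand

Competitive equilibrium: 179 − 5q = 30.45 + 2.12q → q* = 20.8638, p* = 74.6812.
Marginal revenue: MR = 179 − 10q. Set MR = MC: 179 − 10q = 30.45 + 2.12q → q_m = 12.2566.
Price p_m = 179 − 5·12.2566 = 117.717; MC(q_m) = 30.45 + 2.12·12.2566 = 56.434.
Competitive q* = 20.8638, so Δq = 8.6072; wedge = 117.717 − 56.434 = 61.283.
Welfare loss = ½ × 8.6072 × 61.283 = $263.74 thousand.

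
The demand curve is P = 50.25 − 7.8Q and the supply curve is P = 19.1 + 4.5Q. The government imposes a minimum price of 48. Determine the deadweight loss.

Competitive equilibrium: 50.25 − 7.8Q = 19.1 + 4.5Q → Q* = 2.5325, P* = 30.4963.
At the floor P = 48, quantity demanded = (50.25 − 48)/7.8 = 0.2885.
Sellers' marginal cost at Q' = 0.2885: 19.1 + 4.5·0.2885 = 20.3983.
ΔQ = 2.5325 − 0.2885 = 2.244; wedge = 48 − 20.3983 = 27.6017.
Deadweight loss = ½ × 2.244 × 27.6017 = 30.97.

30.97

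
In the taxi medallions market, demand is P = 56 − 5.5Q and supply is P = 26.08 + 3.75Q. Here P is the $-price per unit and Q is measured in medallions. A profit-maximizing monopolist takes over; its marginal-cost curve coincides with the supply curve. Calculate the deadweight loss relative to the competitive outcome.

Competitive equilibrium: 56 − 5.5Q = 26.08 + 3.75Q → Q* = 3.2346, P* = 38.2097.
Marginal revenue: MR = 56 − 11Q. Set MR = MC: 56 − 11Q = 26.08 + 3.75Q → Q_m = 2.0285.
Price P_m = 56 − 5.5·2.0285 = 44.8433; MC(Q_m) = 26.08 + 3.75·2.0285 = 33.6869.
Competitive Q* = 3.2346, so ΔQ = 1.2061; wedge = 44.8433 − 33.6869 = 11.1564.
Welfare loss = ½ × 1.2061 × 11.1564 = $6.73.

$6.73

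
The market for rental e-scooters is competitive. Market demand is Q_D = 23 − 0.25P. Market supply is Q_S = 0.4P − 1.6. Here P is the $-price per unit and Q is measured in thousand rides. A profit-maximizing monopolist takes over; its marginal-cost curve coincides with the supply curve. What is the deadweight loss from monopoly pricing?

In inverse form: demand P = 92 − 4Q, supply P = 4 + 2.5Q.
Competitive equilibrium: 92 − 4Q = 4 + 2.5Q → Q* = 13.5385, P* = 37.8462.
Marginal revenue: MR = 92 − 8Q. Set MR = MC: 92 − 8Q = 4 + 2.5Q → Q_m = 8.381.
Price P_m = 92 − 4·8.381 = 58.476; MC(Q_m) = 4 + 2.5·8.381 = 24.9525.
Competitive Q* = 13.5385, so ΔQ = 5.1575; wedge = 58.476 − 24.9525 = 33.5235.
The triangle = ½ × 5.1575 × 33.5235 = $86.45 thousand.

$86.45 thousand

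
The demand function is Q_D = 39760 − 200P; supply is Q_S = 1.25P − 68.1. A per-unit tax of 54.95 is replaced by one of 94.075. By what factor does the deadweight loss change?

2.931

In inverse form: demand P = 198.8 − 0.005Q, supply P = 54.48 + 0.8Q.
Competitive equilibrium: 198.8 − 0.005Q = 54.48 + 0.8Q → Q* = 179.2795, P* = 197.9036.
For a per-unit tax t: ΔQ = t/0.805, so DWL = ½·t·(t/0.805) = t²/1.61.
At t = 54.95: DWL = 1875.467. At t = 94.075: DWL = 5496.960.
Ratio = (94.075/54.95)² = 2.931.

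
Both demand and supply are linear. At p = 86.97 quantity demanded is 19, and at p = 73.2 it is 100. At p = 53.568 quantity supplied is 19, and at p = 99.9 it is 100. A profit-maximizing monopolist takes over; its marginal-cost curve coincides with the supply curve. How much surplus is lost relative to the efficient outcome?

Demand slope = (73.2 − 86.97)/(100 − 19) = −0.17, so p = 90.2 − 0.17q.
Supply slope = (99.9 − 53.568)/(100 − 19) = 0.572, so p = 42.7 + 0.572q.
Competitive equilibrium: 90.2 − 0.17q = 42.7 + 0.572q → q* = 64.0162, p* = 79.3173.
Marginal revenue: MR = 90.2 − 0.34q. Set MR = MC: 90.2 − 0.34q = 42.7 + 0.572q → q_m = 52.0833.
Price p_m = 90.2 − 0.17·52.0833 = 81.3458; MC(q_m) = 42.7 + 0.572·52.0833 = 72.4916.
Competitive q* = 64.0162, so Δq = 11.9329; wedge = 81.3458 − 72.4916 = 8.8542.
DWL = ½ × 11.9329 × 8.8542 = 52.83.

52.83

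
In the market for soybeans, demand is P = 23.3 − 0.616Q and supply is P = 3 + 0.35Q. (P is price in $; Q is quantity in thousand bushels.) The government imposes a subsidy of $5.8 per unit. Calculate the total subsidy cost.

Competitive equilibrium: 23.3 − 0.616Q = 3 + 0.35Q → Q* = 21.0145, P* = 10.3551.
The subsidy lowers effective supply by 5.8: P = 0.35Q − 2.8.
New quantity: 23.3 − 0.616Q = 0.35Q − 2.8 → Q' = 27.0186.
Total subsidy cost = 5.8 × 27.0186 = $156.71 thousand.

$156.71 thousand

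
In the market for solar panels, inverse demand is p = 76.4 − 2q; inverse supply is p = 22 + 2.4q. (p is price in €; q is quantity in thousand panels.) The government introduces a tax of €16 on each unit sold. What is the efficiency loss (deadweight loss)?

Competitive equilibrium: 76.4 − 2q = 22 + 2.4q → q* = 12.3636, p* = 51.6727.
With the tax, the buyer price exceeds the seller price by 16: (76.4 − 2q) − (22 + 2.4q) = 16 → q' = 8.7273.
Δq = 12.3636 − 8.7273 = 3.6363; the wedge equals the tax, 16.
DWL = ½ × 3.6363 × 16 = €29.09 thousand.

€29.09 thousand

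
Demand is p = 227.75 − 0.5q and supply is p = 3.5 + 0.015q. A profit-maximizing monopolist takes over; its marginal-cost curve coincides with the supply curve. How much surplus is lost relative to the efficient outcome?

11847.74

Competitive equilibrium: 227.75 − 0.5q = 3.5 + 0.015q → q* = 435.4369, p* = 10.0316.
Marginal revenue: MR = 227.75 − q. Set MR = MC: 227.75 − q = 3.5 + 0.015q → q_m = 220.936.
Price p_m = 227.75 − 0.5·220.936 = 117.282; MC(q_m) = 3.5 + 0.015·220.936 = 6.814.
Competitive q* = 435.4369, so Δq = 214.5009; wedge = 117.282 − 6.814 = 110.468.
Deadweight loss = ½ × 214.5009 × 110.468 = 11847.74.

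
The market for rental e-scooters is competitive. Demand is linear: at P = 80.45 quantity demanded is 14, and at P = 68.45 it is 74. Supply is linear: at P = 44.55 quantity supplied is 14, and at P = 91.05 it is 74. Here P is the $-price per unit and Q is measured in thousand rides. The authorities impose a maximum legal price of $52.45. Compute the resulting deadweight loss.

$345.64 thousand

Demand slope = (68.45 − 80.45)/(74 − 14) = −0.2, so P = 83.25 − 0.2Q.
Supply slope = (91.05 − 44.55)/(74 − 14) = 0.775, so P = 33.7 + 0.775Q.
Competitive equilibrium: 83.25 − 0.2Q = 33.7 + 0.775Q → Q* = 50.8205, P* = 73.0859.
At the ceiling P = 52.45, quantity supplied = (52.45 − 33.7)/0.775 = 24.1935.
Willingness to pay at Q' = 24.1935: 83.25 − 0.2·24.1935 = 78.4113.
ΔQ = 50.8205 − 24.1935 = 26.627; wedge = 78.4113 − 52.45 = 25.9613.
Deadweight loss = ½ × 26.627 × 25.9613 = $345.64 thousand.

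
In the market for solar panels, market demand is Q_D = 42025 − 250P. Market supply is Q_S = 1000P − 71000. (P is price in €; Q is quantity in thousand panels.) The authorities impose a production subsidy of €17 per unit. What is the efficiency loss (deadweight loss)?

€28900 thousand

In inverse form: demand P = 168.1 − 0.004Q, supply P = 71 + 0.001Q.
Competitive equilibrium: 168.1 − 0.004Q = 71 + 0.001Q → Q* = 19420, P* = 90.42.
The subsidy lowers effective supply by 17: P = 54 + 0.001Q.
New quantity: 168.1 − 0.004Q = 54 + 0.001Q → Q' = 22820.
Overproduction ΔQ = 22820 − 19420 = 3400; wedge = subsidy = 17.
DWL = ½ × 3400 × 17 = €28900 thousand.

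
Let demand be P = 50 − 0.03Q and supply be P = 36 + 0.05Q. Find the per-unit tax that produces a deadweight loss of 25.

Competitive equilibrium: 50 − 0.03Q = 36 + 0.05Q → Q* = 175, P* = 44.75.
A tax t gives ΔQ = t/0.08 and wedge t, so DWL = t²/0.16.
t²/0.16 = 25 → t² = 4 → t = 2.

2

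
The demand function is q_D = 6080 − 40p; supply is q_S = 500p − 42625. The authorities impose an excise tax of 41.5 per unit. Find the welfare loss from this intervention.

In inverse form: demand p = 152 − 0.025q, supply p = 85.25 + 0.002q.
Competitive equilibrium: 152 − 0.025q = 85.25 + 0.002q → q* = 2472.2222, p* = 90.1944.
With the tax, the buyer price exceeds the seller price by 41.5: (152 − 0.025q) − (85.25 + 0.002q) = 41.5 → q' = 935.1852.
Δq = 2472.2222 − 935.1852 = 1537.037; the wedge equals the tax, 41.5.
The triangle = ½ × 1537.037 × 41.5 = 31893.52.

31893.52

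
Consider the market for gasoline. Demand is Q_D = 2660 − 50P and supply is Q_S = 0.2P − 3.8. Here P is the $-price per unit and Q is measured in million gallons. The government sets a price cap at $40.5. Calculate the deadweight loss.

$15.85 million

In inverse form: demand P = 53.2 − 0.02Q, supply P = 19 + 5Q.
Competitive equilibrium: 53.2 − 0.02Q = 19 + 5Q → Q* = 6.8127, P* = 53.0637.
At the ceiling P = 40.5, quantity supplied = (40.5 − 19)/5 = 4.3.
Willingness to pay at Q' = 4.3: 53.2 − 0.02·4.3 = 53.114.
ΔQ = 6.8127 − 4.3 = 2.5127; wedge = 53.114 − 40.5 = 12.614.
Deadweight loss = ½ × 2.5127 × 12.614 = $15.85 million.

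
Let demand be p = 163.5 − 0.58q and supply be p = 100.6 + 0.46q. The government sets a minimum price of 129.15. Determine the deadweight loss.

Competitive equilibrium: 163.5 − 0.58q = 100.6 + 0.46q → q* = 60.4808, p* = 128.4212.
At the floor p = 129.15, quantity demanded = (163.5 − 129.15)/0.58 = 59.2241.
Sellers' marginal cost at q' = 59.2241: 100.6 + 0.46·59.2241 = 127.8431.
Δq = 60.4808 − 59.2241 = 1.2567; wedge = 129.15 − 127.8431 = 1.3069.
DWL = ½ × 1.2567 × 1.3069 = 0.82.

0.82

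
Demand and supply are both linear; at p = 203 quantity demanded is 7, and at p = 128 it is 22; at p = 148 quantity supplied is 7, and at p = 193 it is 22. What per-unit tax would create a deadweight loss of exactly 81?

36

Demand slope = (128 − 203)/(22 − 7) = −5, so p = 238 − 5q.
Supply slope = (193 − 148)/(22 − 7) = 3, so p = 127 + 3q.
Competitive equilibrium: 238 − 5q = 127 + 3q → q* = 13.875, p* = 168.625.
A tax t gives Δq = t/8 and wedge t, so DWL = t²/16.
t²/16 = 81 → t² = 1296 → t = 36.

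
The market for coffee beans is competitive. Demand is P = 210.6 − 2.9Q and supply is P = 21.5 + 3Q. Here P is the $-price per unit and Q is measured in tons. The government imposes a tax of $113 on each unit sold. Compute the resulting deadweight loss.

$1082.12

Competitive equilibrium: 210.6 − 2.9Q = 21.5 + 3Q → Q* = 32.0508, P* = 117.6525.
With the tax, the buyer price exceeds the seller price by 113: (210.6 − 2.9Q) − (21.5 + 3Q) = 113 → Q' = 12.8983.
ΔQ = 32.0508 − 12.8983 = 19.1525; the wedge equals the tax, 113.
Deadweight loss = ½ × 19.1525 × 113 = $1082.12.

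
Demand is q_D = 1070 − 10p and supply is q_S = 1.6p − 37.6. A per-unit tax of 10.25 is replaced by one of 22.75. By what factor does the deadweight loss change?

4.926

In inverse form: demand p = 107 − 0.1q, supply p = 23.5 + 0.625q.
Competitive equilibrium: 107 − 0.1q = 23.5 + 0.625q → q* = 115.1724, p* = 95.4828.
For a per-unit tax t: Δq = t/0.725, so DWL = ½·t·(t/0.725) = t²/1.45.
At t = 10.25: DWL = 72.457. At t = 22.75: DWL = 356.940.
Ratio = (22.75/10.25)² = 4.926.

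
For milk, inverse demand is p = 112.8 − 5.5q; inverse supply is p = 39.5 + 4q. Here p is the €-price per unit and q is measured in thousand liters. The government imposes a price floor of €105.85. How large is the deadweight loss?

€197.74 thousand

Competitive equilibrium: 112.8 − 5.5q = 39.5 + 4q → q* = 7.71579, p* = 70.36316.
At the floor p = 105.85, quantity demanded = (112.8 − 105.85)/5.5 = 1.26364.
Sellers' marginal cost at q' = 1.26364: 39.5 + 4·1.26364 = 44.55456.
Δq = 7.71579 − 1.26364 = 6.45215; wedge = 105.85 − 44.55456 = 61.29544.
Deadweight loss = ½ × 6.45215 × 61.29544 = €197.74 thousand.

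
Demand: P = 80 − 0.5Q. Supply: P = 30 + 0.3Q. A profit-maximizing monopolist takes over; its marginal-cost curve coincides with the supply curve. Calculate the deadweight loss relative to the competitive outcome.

231.14

Competitive equilibrium: 80 − 0.5Q = 30 + 0.3Q → Q* = 62.5, P* = 48.75.
Marginal revenue: MR = 80 − Q. Set MR = MC: 80 − Q = 30 + 0.3Q → Q_m = 38.4615.
Price P_m = 80 − 0.5·38.4615 = 60.7693; MC(Q_m) = 30 + 0.3·38.4615 = 41.5385.
Competitive Q* = 62.5, so ΔQ = 24.0385; wedge = 60.7693 − 41.5385 = 19.2308.
DWL = ½ × 24.0385 × 19.2308 = 231.14.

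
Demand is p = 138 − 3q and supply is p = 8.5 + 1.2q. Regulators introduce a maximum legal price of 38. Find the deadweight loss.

Competitive equilibrium: 138 − 3q = 8.5 + 1.2q → q* = 30.8333, p* = 45.5.
At the ceiling p = 38, quantity supplied = (38 − 8.5)/1.2 = 24.5833.
Willingness to pay at q' = 24.5833: 138 − 3·24.5833 = 64.2501.
Δq = 30.8333 − 24.5833 = 6.25; wedge = 64.2501 − 38 = 26.2501.
The triangle = ½ × 6.25 × 26.2501 = 82.03.

82.03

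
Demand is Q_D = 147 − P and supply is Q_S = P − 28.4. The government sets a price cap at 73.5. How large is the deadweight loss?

In inverse form: demand P = 147 − Q, supply P = 28.4 + Q.
Competitive equilibrium: 147 − Q = 28.4 + Q → Q* = 59.3, P* = 87.7.
At the ceiling P = 73.5, quantity supplied = (73.5 − 28.4)/1 = 45.1.
Willingness to pay at Q' = 45.1: 147 − 1·45.1 = 101.9.
ΔQ = 59.3 − 45.1 = 14.2; wedge = 101.9 − 73.5 = 28.4.
DWL = ½ × 14.2 × 28.4 = 201.64.

201.64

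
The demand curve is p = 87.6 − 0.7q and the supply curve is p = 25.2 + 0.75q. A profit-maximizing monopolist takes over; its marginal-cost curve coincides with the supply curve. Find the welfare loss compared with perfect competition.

142.33

Competitive equilibrium: 87.6 − 0.7q = 25.2 + 0.75q → q* = 43.0345, p* = 57.4759.
Marginal revenue: MR = 87.6 − 1.4q. Set MR = MC: 87.6 − 1.4q = 25.2 + 0.75q → q_m = 29.0233.
Price p_m = 87.6 − 0.7·29.0233 = 67.2837; MC(q_m) = 25.2 + 0.75·29.0233 = 46.9675.
Competitive q* = 43.0345, so Δq = 14.0112; wedge = 67.2837 − 46.9675 = 20.3162.
DWL = ½ × 14.0112 × 20.3162 = 142.33.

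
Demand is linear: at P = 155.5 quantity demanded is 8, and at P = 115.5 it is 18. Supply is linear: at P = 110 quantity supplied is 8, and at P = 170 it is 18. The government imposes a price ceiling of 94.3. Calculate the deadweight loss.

256.81

Demand slope = (115.5 − 155.5)/(18 − 8) = −4, so P = 187.5 − 4Q.
Supply slope = (170 − 110)/(18 − 8) = 6, so P = 62 + 6Q.
Competitive equilibrium: 187.5 − 4Q = 62 + 6Q → Q* = 12.55, P* = 137.3.
At the ceiling P = 94.3, quantity supplied = (94.3 − 62)/6 = 5.3833.
Willingness to pay at Q' = 5.3833: 187.5 − 4·5.3833 = 165.9668.
ΔQ = 12.55 − 5.3833 = 7.1667; wedge = 165.9668 − 94.3 = 71.6668.
DWL = ½ × 7.1667 × 71.6668 = 256.81.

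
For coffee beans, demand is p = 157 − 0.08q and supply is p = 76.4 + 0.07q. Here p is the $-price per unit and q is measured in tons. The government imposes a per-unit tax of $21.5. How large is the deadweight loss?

Competitive equilibrium: 157 − 0.08q = 76.4 + 0.07q → q* = 537.3333, p* = 114.0133.
With the tax, the buyer price exceeds the seller price by 21.5: (157 − 0.08q) − (76.4 + 0.07q) = 21.5 → q' = 394.
Δq = 537.3333 − 394 = 143.3333; the wedge equals the tax, 21.5.
The triangle = ½ × 143.3333 × 21.5 = $1540.83.

$1540.83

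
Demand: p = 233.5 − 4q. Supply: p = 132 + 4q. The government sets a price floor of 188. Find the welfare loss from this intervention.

6.89

Competitive equilibrium: 233.5 − 4q = 132 + 4q → q* = 12.6875, p* = 182.75.
At the floor p = 188, quantity demanded = (233.5 − 188)/4 = 11.375.
Sellers' marginal cost at q' = 11.375: 132 + 4·11.375 = 177.5.
Δq = 12.6875 − 11.375 = 1.3125; wedge = 188 − 177.5 = 10.5.
Deadweight loss = ½ × 1.3125 × 10.5 = 6.89.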